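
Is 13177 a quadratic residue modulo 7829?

yes

(13177/7829)
  = (5348/7829)    [13177 ≡ 5348 mod 7829]
  = (1337/7829)    [7829 ≡ 5 mod 8 ⇒ (2/7829)^2 = +1]
  = (7829/1337)    [QR: 1337 ≡ 1 mod 4, sign kept]
  = (1144/1337)    [7829 ≡ 1144 mod 1337]
  = (143/1337)    [1337 ≡ 1 mod 8 ⇒ (2/1337)^3 = +1]
  = (1337/143)    [QR: 1337 ≡ 1 mod 4, sign kept]
  = (50/143)    [1337 ≡ 50 mod 143]
  = (25/143)    [143 ≡ 7 mod 8 ⇒ (2/143) = +1]
  = (143/25)    [QR: 25 ≡ 1 mod 4, sign kept]
  = (18/25)    [143 ≡ 18 mod 25]
  = (9/25)    [25 ≡ 1 mod 8 ⇒ (2/25) = +1]
  = (25/9)    [QR: 9 ≡ 1 mod 4, sign kept]
  = (7/9)    [25 ≡ 7 mod 9]
  = (9/7)    [QR: 9 ≡ 1 mod 4, sign kept]
  = (2/7)    [9 ≡ 2 mod 7]
  = (1/7)    [7 ≡ 7 mod 8 ⇒ (2/7) = +1]
  = 1    [(1/7) = 1]
(13177/7829) = 1, and 7829 is prime, so 13177 is a quadratic residue mod 7829.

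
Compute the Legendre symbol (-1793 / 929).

-1

Reduce the numerator: -1793 ≡ 65 (mod 929), so (-1793 / 929) = (65 / 929).
65 ≡ 1 (mod 4), so quadratic reciprocity gives (65 / 929) = (929 / 65). Reduce: 929 ≡ 19 (mod 65). Now have (19 / 65).
65 ≡ 1 (mod 4), so quadratic reciprocity gives (19 / 65) = (65 / 19). Reduce: 65 ≡ 8 (mod 19). Now have (8 / 19).
Factor out 2: 8 = 2^3. Since 19 ≡ 3 (mod 8), (2 / 19) = -1, and (2 / 19)^3 = -1. Now have -(1 / 19).
(1 / 19) = 1. Collecting the sign factors: -1.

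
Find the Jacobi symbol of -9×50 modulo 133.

-1

By multiplicativity, (-9·50/133) = (-9/133)·(50/133).
First factor (-9/133):
(-9/133)
  = (9/133)    [133 ≡ 1 mod 4 ⇒ (-1/133) = +1]
  = (133/9)    [QR: 9 ≡ 1 mod 4, sign kept]
  = (7/9)    [133 ≡ 7 mod 9]
  = (9/7)    [QR: 9 ≡ 1 mod 4, sign kept]
  = (2/7)    [9 ≡ 2 mod 7]
  = (1/7)    [7 ≡ 7 mod 8 ⇒ (2/7) = +1]
  = 1    [(1/7) = 1]
Second factor (50/133):
(50/133)
  = -(25/133)    [133 ≡ 5 mod 8 ⇒ (2/133) = -1]
  = -(133/25)    [QR: 25 ≡ 1 mod 4, sign kept]
  = -(8/25)    [133 ≡ 8 mod 25]
  = -(1/25)    [25 ≡ 1 mod 8 ⇒ (2/25)^3 = +1]
  = -1    [(1/25) = 1]
Product: (1)·(-1) = -1.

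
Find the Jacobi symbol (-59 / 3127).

0

Pull out -1: (-59 / 3127) = (-1 / 3127)·(59 / 3127). Since 3127 ≡ 3 (mod 4), (-1 / 3127) = -1. Now have -(59 / 3127).
Both 59 ≡ 3 and 3127 ≡ 3 (mod 4), so reciprocity gives (59 / 3127) = -(3127 / 59). Reduce: 3127 ≡ 0 (mod 59). Now have (0 / 59).
The numerator is now 0 with denominator 59 > 1: the symbol is 0.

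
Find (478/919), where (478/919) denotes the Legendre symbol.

-1

(478/919)
  = (239/919)    [919 ≡ 7 mod 8 ⇒ (2/919) = +1]
  = -(919/239)    [QR: both ≡ 3 mod 4, sign flips]
  = -(202/239)    [919 ≡ 202 mod 239]
  = -(101/239)    [239 ≡ 7 mod 8 ⇒ (2/239) = +1]
  = -(239/101)    [QR: 101 ≡ 1 mod 4, sign kept]
  = -(37/101)    [239 ≡ 37 mod 101]
  = -(101/37)    [QR: 37 ≡ 1 mod 4, sign kept]
  = -(27/37)    [101 ≡ 27 mod 37]
  = -(37/27)    [QR: 37 ≡ 1 mod 4, sign kept]
  = -(10/27)    [37 ≡ 10 mod 27]
  = (5/27)    [27 ≡ 3 mod 8 ⇒ (2/27) = -1]
  = (27/5)    [QR: 5 ≡ 1 mod 4, sign kept]
  = (2/5)    [27 ≡ 2 mod 5]
  = -(1/5)    [5 ≡ 5 mod 8 ⇒ (2/5) = -1]
  = -1    [(1/5) = 1]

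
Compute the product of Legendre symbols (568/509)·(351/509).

-1

By multiplicativity, (568·351/509) = (568/509)·(351/509).
First factor (568/509):
(568/509)
  = (59/509)    [568 ≡ 59 mod 509]
  = (509/59)    [QR: 509 ≡ 1 mod 4, sign kept]
  = (37/59)    [509 ≡ 37 mod 59]
  = (59/37)    [QR: 37 ≡ 1 mod 4, sign kept]
  = (22/37)    [59 ≡ 22 mod 37]
  = -(11/37)    [37 ≡ 5 mod 8 ⇒ (2/37) = -1]
  = -(37/11)    [QR: 37 ≡ 1 mod 4, sign kept]
  = -(4/11)    [37 ≡ 4 mod 11]
  = -(1/11)    [11 ≡ 3 mod 8 ⇒ (2/11)^2 = +1]
  = -1    [(1/11) = 1]
Second factor (351/509):
(351/509)
  = (509/351)    [QR: 509 ≡ 1 mod 4, sign kept]
  = (158/351)    [509 ≡ 158 mod 351]
  = (79/351)    [351 ≡ 7 mod 8 ⇒ (2/351) = +1]
  = -(351/79)    [QR: both ≡ 3 mod 4, sign flips]
  = -(35/79)    [351 ≡ 35 mod 79]
  = (79/35)    [QR: both ≡ 3 mod 4, sign flips]
  = (9/35)    [79 ≡ 9 mod 35]
  = (35/9)    [QR: 9 ≡ 1 mod 4, sign kept]
  = (8/9)    [35 ≡ 8 mod 9]
  = (1/9)    [9 ≡ 1 mod 8 ⇒ (2/9)^3 = +1]
  = 1    [(1/9) = 1]
Product: (-1)·(1) = -1.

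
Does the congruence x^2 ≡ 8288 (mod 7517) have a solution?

no

Reduce the numerator: 8288 ≡ 771 (mod 7517), so (8288/7517) = (771/7517).
7517 ≡ 1 (mod 4), so quadratic reciprocity gives (771/7517) = (7517/771). Reduce: 7517 ≡ 578 (mod 771). Now have (578/771).
Factor out 2: 578 = 2·289. Since 771 ≡ 3 (mod 8), (2/771) = -1. Now have -(289/771).
289 ≡ 1 (mod 4), so quadratic reciprocity gives (289/771) = (771/289). Reduce: 771 ≡ 193 (mod 289). Now have -(193/289).
193 ≡ 1 (mod 4), so quadratic reciprocity gives (193/289) = (289/193). Reduce: 289 ≡ 96 (mod 193). Now have -(96/193).
Factor out 2: 96 = 2^5·3. Since 193 ≡ 1 (mod 8), (2/193) = +1, and (2/193)^5 = +1. Now have -(3/193).
193 ≡ 1 (mod 4), so quadratic reciprocity gives (3/193) = (193/3). Reduce: 193 ≡ 1 (mod 3). Now have -(1/3).
(1/3) = 1. Collecting the sign factors: -1.
(8288/7517) = -1, and 7517 is prime, so 8288 is not a quadratic residue mod 7517.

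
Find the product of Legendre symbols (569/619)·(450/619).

-1

By multiplicativity, (569·450/619) = (569/619)·(450/619).
First factor (569/619):
569 ≡ 1 (mod 4), so quadratic reciprocity gives (569/619) = (619/569). Reduce: 619 ≡ 50 (mod 569). Now have (50/569).
Factor out 2: 50 = 2·25. Since 569 ≡ 1 (mod 8), (2/569) = +1. Now have (25/569).
25 ≡ 1 (mod 4), so quadratic reciprocity gives (25/569) = (569/25). Reduce: 569 ≡ 19 (mod 25). Now have (19/25).
25 ≡ 1 (mod 4), so quadratic reciprocity gives (19/25) = (25/19). Reduce: 25 ≡ 6 (mod 19). Now have (6/19).
Factor out 2: 6 = 2·3. Since 19 ≡ 3 (mod 8), (2/19) = -1. Now have -(3/19).
Both 3 ≡ 3 and 19 ≡ 3 (mod 4), so reciprocity gives (3/19) = -(19/3). Reduce: 19 ≡ 1 (mod 3). Now have (1/3).
(1/3) = 1. Collecting the sign factors: 1.
Second factor (450/619):
Factor out 2: 450 = 2·225. Since 619 ≡ 3 (mod 8), (2/619) = -1. Now have -(225/619).
225 ≡ 1 (mod 4), so quadratic reciprocity gives (225/619) = (619/225). Reduce: 619 ≡ 169 (mod 225). Now have -(169/225).
169 ≡ 1 (mod 4), so quadratic reciprocity gives (169/225) = (225/169). Reduce: 225 ≡ 56 (mod 169). Now have -(56/169).
Factor out 2: 56 = 2^3·7. Since 169 ≡ 1 (mod 8), (2/169) = +1, and (2/169)^3 = +1. Now have -(7/169).
169 ≡ 1 (mod 4), so quadratic reciprocity gives (7/169) = (169/7). Reduce: 169 ≡ 1 (mod 7). Now have -(1/7).
(1/7) = 1. Collecting the sign factors: -1.
Product: (1)·(-1) = -1.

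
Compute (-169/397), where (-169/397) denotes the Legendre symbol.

(-169/397)
  = (169/397)    [397 ≡ 1 mod 4 ⇒ (-1/397) = +1]
  = (397/169)    [QR: 169 ≡ 1 mod 4, sign kept]
  = (59/169)    [397 ≡ 59 mod 169]
  = (169/59)    [QR: 169 ≡ 1 mod 4, sign kept]
  = (51/59)    [169 ≡ 51 mod 59]
  = -(59/51)    [QR: both ≡ 3 mod 4, sign flips]
  = -(8/51)    [59 ≡ 8 mod 51]
  = (1/51)    [51 ≡ 3 mod 8 ⇒ (2/51)^3 = -1]
  = 1    [(1/51) = 1]

1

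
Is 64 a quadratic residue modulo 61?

(64/61)
  = (3/61)    [64 ≡ 3 mod 61]
  = (61/3)    [QR: 61 ≡ 1 mod 4, sign kept]
  = (1/3)    [61 ≡ 1 mod 3]
  = 1    [(1/3) = 1]
(64/61) = 1, and 61 is prime, so 64 is a quadratic residue mod 61.

yes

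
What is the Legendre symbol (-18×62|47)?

1

By multiplicativity, (-18·62|47) = (-18|47)·(62|47).
First factor (-18|47):
Pull out -1: (-18|47) = (-1|47)·(18|47). Since 47 ≡ 3 (mod 4), (-1|47) = -1. Now have -(18|47).
Factor out 2: 18 = 2·9. Since 47 ≡ 7 (mod 8), (2|47) = +1. Now have -(9|47).
9 ≡ 1 (mod 4), so quadratic reciprocity gives (9|47) = (47|9). Reduce: 47 ≡ 2 (mod 9). Now have -(2|9).
Factor out 2: 2 = 2. Since 9 ≡ 1 (mod 8), (2|9) = +1. Now have -(1|9).
(1|9) = 1. Collecting the sign factors: -1.
Second factor (62|47):
Reduce the numerator: 62 ≡ 15 (mod 47), so (62|47) = (15|47).
Both 15 ≡ 3 and 47 ≡ 3 (mod 4), so reciprocity gives (15|47) = -(47|15). Reduce: 47 ≡ 2 (mod 15). Now have -(2|15).
Factor out 2: 2 = 2. Since 15 ≡ 7 (mod 8), (2|15) = +1. Now have -(1|15).
(1|15) = 1. Collecting the sign factors: -1.
Product: (-1)·(-1) = 1.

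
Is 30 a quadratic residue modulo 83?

yes

(30|83)
  = -(15|83)    [83 ≡ 3 mod 8 ⇒ (2|83) = -1]
  = (83|15)    [QR: both ≡ 3 mod 4, sign flips]
  = (8|15)    [83 ≡ 8 mod 15]
  = (1|15)    [15 ≡ 7 mod 8 ⇒ (2|15)^3 = +1]
  = 1    [(1|15) = 1]
The Legendre symbol is 1, so x^2 ≡ 30 (mod 83) has solution.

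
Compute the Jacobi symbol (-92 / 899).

1

Pull out -1: (-92 / 899) = (-1 / 899)·(92 / 899). Since 899 ≡ 3 (mod 4), (-1 / 899) = -1. Now have -(92 / 899).
Factor out 2: 92 = 2^2·23. Since 899 ≡ 3 (mod 8), (2 / 899) = -1, and (2 / 899)^2 = +1. Now have -(23 / 899).
Both 23 ≡ 3 and 899 ≡ 3 (mod 4), so reciprocity gives (23 / 899) = -(899 / 23). Reduce: 899 ≡ 2 (mod 23). Now have (2 / 23).
Factor out 2: 2 = 2. Since 23 ≡ 7 (mod 8), (2 / 23) = +1. Now have (1 / 23).
(1 / 23) = 1. Collecting the sign factors: 1.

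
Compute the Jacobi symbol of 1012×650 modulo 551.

1

By multiplicativity, (1012·650/551) = (1012/551)·(650/551).
First factor (1012/551):
Reduce the numerator: 1012 ≡ 461 (mod 551), so (1012/551) = (461/551).
461 ≡ 1 (mod 4), so quadratic reciprocity gives (461/551) = (551/461). Reduce: 551 ≡ 90 (mod 461). Now have (90/461).
Factor out 2: 90 = 2·45. Since 461 ≡ 5 (mod 8), (2/461) = -1. Now have -(45/461).
45 ≡ 1 (mod 4), so quadratic reciprocity gives (45/461) = (461/45). Reduce: 461 ≡ 11 (mod 45). Now have -(11/45).
45 ≡ 1 (mod 4), so quadratic reciprocity gives (11/45) = (45/11). Reduce: 45 ≡ 1 (mod 11). Now have -(1/11).
(1/11) = 1. Collecting the sign factors: -1.
Second factor (650/551):
Reduce the numerator: 650 ≡ 99 (mod 551), so (650/551) = (99/551).
Both 99 ≡ 3 and 551 ≡ 3 (mod 4), so reciprocity gives (99/551) = -(551/99). Reduce: 551 ≡ 56 (mod 99). Now have -(56/99).
Factor out 2: 56 = 2^3·7. Since 99 ≡ 3 (mod 8), (2/99) = -1, and (2/99)^3 = -1. Now have (7/99).
Both 7 ≡ 3 and 99 ≡ 3 (mod 4), so reciprocity gives (7/99) = -(99/7). Reduce: 99 ≡ 1 (mod 7). Now have -(1/7).
(1/7) = 1. Collecting the sign factors: -1.
Product: (-1)·(-1) = 1.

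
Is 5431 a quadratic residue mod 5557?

yes

(5431/5557)
  = (5557/5431)    [QR: 5557 ≡ 1 mod 4, sign kept]
  = (126/5431)    [5557 ≡ 126 mod 5431]
  = (63/5431)    [5431 ≡ 7 mod 8 ⇒ (2/5431) = +1]
  = -(5431/63)    [QR: both ≡ 3 mod 4, sign flips]
  = -(13/63)    [5431 ≡ 13 mod 63]
  = -(63/13)    [QR: 13 ≡ 1 mod 4, sign kept]
  = -(11/13)    [63 ≡ 11 mod 13]
  = -(13/11)    [QR: 13 ≡ 1 mod 4, sign kept]
  = -(2/11)    [13 ≡ 2 mod 11]
  = (1/11)    [11 ≡ 3 mod 8 ⇒ (2/11) = -1]
  = 1    [(1/11) = 1]
(5431/5557) = 1, and 5557 is prime, so 5431 is a quadratic residue mod 5557.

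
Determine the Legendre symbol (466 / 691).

Factor out 2: 466 = 2·233. Since 691 ≡ 3 (mod 8), (2 / 691) = -1. Now have -(233 / 691).
233 ≡ 1 (mod 4), so quadratic reciprocity gives (233 / 691) = (691 / 233). Reduce: 691 ≡ 225 (mod 233). Now have -(225 / 233).
225 ≡ 1 (mod 4), so quadratic reciprocity gives (225 / 233) = (233 / 225). Reduce: 233 ≡ 8 (mod 225). Now have -(8 / 225).
Factor out 2: 8 = 2^3. Since 225 ≡ 1 (mod 8), (2 / 225) = +1, and (2 / 225)^3 = +1. Now have -(1 / 225).
(1 / 225) = 1. Collecting the sign factors: -1.

-1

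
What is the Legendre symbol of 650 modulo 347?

(650/347)
  = (303/347)    [650 ≡ 303 mod 347]
  = -(347/303)    [QR: both ≡ 3 mod 4, sign flips]
  = -(44/303)    [347 ≡ 44 mod 303]
  = -(11/303)    [303 ≡ 7 mod 8 ⇒ (2/303)^2 = +1]
  = (303/11)    [QR: both ≡ 3 mod 4, sign flips]
  = (6/11)    [303 ≡ 6 mod 11]
  = -(3/11)    [11 ≡ 3 mod 8 ⇒ (2/11) = -1]
  = (11/3)    [QR: both ≡ 3 mod 4, sign flips]
  = (2/3)    [11 ≡ 2 mod 3]
  = -(1/3)    [3 ≡ 3 mod 8 ⇒ (2/3) = -1]
  = -1    [(1/3) = 1]

-1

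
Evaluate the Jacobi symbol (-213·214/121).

1

By multiplicativity, (-213·214/121) = (-213/121)·(214/121).
First factor (-213/121):
(-213/121)
  = (213/121)    [121 ≡ 1 mod 4 ⇒ (-1/121) = +1]
  = (92/121)    [213 ≡ 92 mod 121]
  = (23/121)    [121 ≡ 1 mod 8 ⇒ (2/121)^2 = +1]
  = (121/23)    [QR: 121 ≡ 1 mod 4, sign kept]
  = (6/23)    [121 ≡ 6 mod 23]
  = (3/23)    [23 ≡ 7 mod 8 ⇒ (2/23) = +1]
  = -(23/3)    [QR: both ≡ 3 mod 4, sign flips]
  = -(2/3)    [23 ≡ 2 mod 3]
  = (1/3)    [3 ≡ 3 mod 8 ⇒ (2/3) = -1]
  = 1    [(1/3) = 1]
Second factor (214/121):
(214/121)
  = (93/121)    [214 ≡ 93 mod 121]
  = (121/93)    [QR: 93 ≡ 1 mod 4, sign kept]
  = (28/93)    [121 ≡ 28 mod 93]
  = (7/93)    [93 ≡ 5 mod 8 ⇒ (2/93)^2 = +1]
  = (93/7)    [QR: 93 ≡ 1 mod 4, sign kept]
  = (2/7)    [93 ≡ 2 mod 7]
  = (1/7)    [7 ≡ 7 mod 8 ⇒ (2/7) = +1]
  = 1    [(1/7) = 1]
Product: (1)·(1) = 1.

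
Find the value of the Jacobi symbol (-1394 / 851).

(-1394 / 851)
  = -(1394 / 851)    [851 ≡ 3 mod 4 ⇒ (-1 / 851) = -1]
  = -(543 / 851)    [1394 ≡ 543 mod 851]
  = (851 / 543)    [QR: both ≡ 3 mod 4, sign flips]
  = (308 / 543)    [851 ≡ 308 mod 543]
  = (77 / 543)    [543 ≡ 7 mod 8 ⇒ (2 / 543)^2 = +1]
  = (543 / 77)    [QR: 77 ≡ 1 mod 4, sign kept]
  = (4 / 77)    [543 ≡ 4 mod 77]
  = (1 / 77)    [77 ≡ 5 mod 8 ⇒ (2 / 77)^2 = +1]
  = 1    [(1 / 77) = 1]

1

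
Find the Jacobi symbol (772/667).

-1

Reduce the numerator: 772 ≡ 105 (mod 667), so (772/667) = (105/667).
105 ≡ 1 (mod 4), so quadratic reciprocity gives (105/667) = (667/105). Reduce: 667 ≡ 37 (mod 105). Now have (37/105).
37 ≡ 1 (mod 4), so quadratic reciprocity gives (37/105) = (105/37). Reduce: 105 ≡ 31 (mod 37). Now have (31/37).
37 ≡ 1 (mod 4), so quadratic reciprocity gives (31/37) = (37/31). Reduce: 37 ≡ 6 (mod 31). Now have (6/31).
Factor out 2: 6 = 2·3. Since 31 ≡ 7 (mod 8), (2/31) = +1. Now have (3/31).
Both 3 ≡ 3 and 31 ≡ 3 (mod 4), so reciprocity gives (3/31) = -(31/3). Reduce: 31 ≡ 1 (mod 3). Now have -(1/3).
(1/3) = 1. Collecting the sign factors: -1.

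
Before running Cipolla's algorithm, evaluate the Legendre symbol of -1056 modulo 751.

-1

(-1056/751)
  = (446/751)    [-1056 ≡ 446 mod 751]
  = (223/751)    [751 ≡ 7 mod 8 ⇒ (2/751) = +1]
  = -(751/223)    [QR: both ≡ 3 mod 4, sign flips]
  = -(82/223)    [751 ≡ 82 mod 223]
  = -(41/223)    [223 ≡ 7 mod 8 ⇒ (2/223) = +1]
  = -(223/41)    [QR: 41 ≡ 1 mod 4, sign kept]
  = -(18/41)    [223 ≡ 18 mod 41]
  = -(9/41)    [41 ≡ 1 mod 8 ⇒ (2/41) = +1]
  = -(41/9)    [QR: 9 ≡ 1 mod 4, sign kept]
  = -(5/9)    [41 ≡ 5 mod 9]
  = -(9/5)    [QR: 5 ≡ 1 mod 4, sign kept]
  = -(4/5)    [9 ≡ 4 mod 5]
  = -(1/5)    [5 ≡ 5 mod 8 ⇒ (2/5)^2 = +1]
  = -1    [(1/5) = 1]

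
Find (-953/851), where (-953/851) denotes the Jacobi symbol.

Pull out -1: (-953/851) = (-1/851)·(953/851). Since 851 ≡ 3 (mod 4), (-1/851) = -1. Now have -(953/851).
Reduce the numerator: 953 ≡ 102 (mod 851), so (953/851) = (102/851).
Factor out 2: 102 = 2·51. Since 851 ≡ 3 (mod 8), (2/851) = -1. Now have (51/851).
Both 51 ≡ 3 and 851 ≡ 3 (mod 4), so reciprocity gives (51/851) = -(851/51). Reduce: 851 ≡ 35 (mod 51). Now have -(35/51).
Both 35 ≡ 3 and 51 ≡ 3 (mod 4), so reciprocity gives (35/51) = -(51/35). Reduce: 51 ≡ 16 (mod 35). Now have (16/35).
Factor out 2: 16 = 2^4. Since 35 ≡ 3 (mod 8), (2/35) = -1, and (2/35)^4 = +1. Now have (1/35).
(1/35) = 1. Collecting the sign factors: 1.

1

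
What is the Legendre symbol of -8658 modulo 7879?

Pull out -1: (-8658|7879) = (-1|7879)·(8658|7879). Since 7879 ≡ 3 (mod 4), (-1|7879) = -1. Now have -(8658|7879).
Reduce the numerator: 8658 ≡ 779 (mod 7879), so (8658|7879) = (779|7879).
Both 779 ≡ 3 and 7879 ≡ 3 (mod 4), so reciprocity gives (779|7879) = -(7879|779). Reduce: 7879 ≡ 89 (mod 779). Now have (89|779).
89 ≡ 1 (mod 4), so quadratic reciprocity gives (89|779) = (779|89). Reduce: 779 ≡ 67 (mod 89). Now have (67|89).
89 ≡ 1 (mod 4), so quadratic reciprocity gives (67|89) = (89|67). Reduce: 89 ≡ 22 (mod 67). Now have (22|67).
Factor out 2: 22 = 2·11. Since 67 ≡ 3 (mod 8), (2|67) = -1. Now have -(11|67).
Both 11 ≡ 3 and 67 ≡ 3 (mod 4), so reciprocity gives (11|67) = -(67|11). Reduce: 67 ≡ 1 (mod 11). Now have (1|11).
(1|11) = 1. Collecting the sign factors: 1.

1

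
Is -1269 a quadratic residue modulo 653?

no

(-1269|653)
  = (37|653)    [-1269 ≡ 37 mod 653]
  = (653|37)    [QR: 37 ≡ 1 mod 4, sign kept]
  = (24|37)    [653 ≡ 24 mod 37]
  = -(3|37)    [37 ≡ 5 mod 8 ⇒ (2|37)^3 = -1]
  = -(37|3)    [QR: 37 ≡ 1 mod 4, sign kept]
  = -(1|3)    [37 ≡ 1 mod 3]
  = -1    [(1|3) = 1]
(-1269|653) = -1, and 653 is prime, so -1269 is not a quadratic residue mod 653.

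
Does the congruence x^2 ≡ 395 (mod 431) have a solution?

(395/431)
  = -(431/395)    [QR: both ≡ 3 mod 4, sign flips]
  = -(36/395)    [431 ≡ 36 mod 395]
  = -(9/395)    [395 ≡ 3 mod 8 ⇒ (2/395)^2 = +1]
  = -(395/9)    [QR: 9 ≡ 1 mod 4, sign kept]
  = -(8/9)    [395 ≡ 8 mod 9]
  = -(1/9)    [9 ≡ 1 mod 8 ⇒ (2/9)^3 = +1]
  = -1    [(1/9) = 1]
(395/431) = -1, and 431 is prime, so 395 is not a quadratic residue mod 431.

no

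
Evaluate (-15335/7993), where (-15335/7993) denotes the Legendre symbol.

1

Reduce the numerator: -15335 ≡ 651 (mod 7993), so (-15335/7993) = (651/7993).
7993 ≡ 1 (mod 4), so quadratic reciprocity gives (651/7993) = (7993/651). Reduce: 7993 ≡ 181 (mod 651). Now have (181/651).
181 ≡ 1 (mod 4), so quadratic reciprocity gives (181/651) = (651/181). Reduce: 651 ≡ 108 (mod 181). Now have (108/181).
Factor out 2: 108 = 2^2·27. Since 181 ≡ 5 (mod 8), (2/181) = -1, and (2/181)^2 = +1. Now have (27/181).
181 ≡ 1 (mod 4), so quadratic reciprocity gives (27/181) = (181/27). Reduce: 181 ≡ 19 (mod 27). Now have (19/27).
Both 19 ≡ 3 and 27 ≡ 3 (mod 4), so reciprocity gives (19/27) = -(27/19). Reduce: 27 ≡ 8 (mod 19). Now have -(8/19).
Factor out 2: 8 = 2^3. Since 19 ≡ 3 (mod 8), (2/19) = -1, and (2/19)^3 = -1. Now have (1/19).
(1/19) = 1. Collecting the sign factors: 1.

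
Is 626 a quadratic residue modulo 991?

Factor out 2: 626 = 2·313. Since 991 ≡ 7 (mod 8), (2|991) = +1. Now have (313|991).
313 ≡ 1 (mod 4), so quadratic reciprocity gives (313|991) = (991|313). Reduce: 991 ≡ 52 (mod 313). Now have (52|313).
Factor out 2: 52 = 2^2·13. Since 313 ≡ 1 (mod 8), (2|313) = +1, and (2|313)^2 = +1. Now have (13|313).
13 ≡ 1 (mod 4), so quadratic reciprocity gives (13|313) = (313|13). Reduce: 313 ≡ 1 (mod 13). Now have (1|13).
(1|13) = 1. Collecting the sign factors: 1.
The Legendre symbol is 1, so x^2 ≡ 626 (mod 991) has solution.

yes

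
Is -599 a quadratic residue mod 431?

(-599|431)
  = (263|431)    [-599 ≡ 263 mod 431]
  = -(431|263)    [QR: both ≡ 3 mod 4, sign flips]
  = -(168|263)    [431 ≡ 168 mod 263]
  = -(21|263)    [263 ≡ 7 mod 8 ⇒ (2|263)^3 = +1]
  = -(263|21)    [QR: 21 ≡ 1 mod 4, sign kept]
  = -(11|21)    [263 ≡ 11 mod 21]
  = -(21|11)    [QR: 21 ≡ 1 mod 4, sign kept]
  = -(10|11)    [21 ≡ 10 mod 11]
  = (5|11)    [11 ≡ 3 mod 8 ⇒ (2|11) = -1]
  = (11|5)    [QR: 5 ≡ 1 mod 4, sign kept]
  = (1|5)    [11 ≡ 1 mod 5]
  = 1    [(1|5) = 1]
The Legendre symbol is 1, so x^2 ≡ -599 (mod 431) has solution.

yes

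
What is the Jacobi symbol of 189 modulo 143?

(189 / 143)
  = (46 / 143)    [189 ≡ 46 mod 143]
  = (23 / 143)    [143 ≡ 7 mod 8 ⇒ (2 / 143) = +1]
  = -(143 / 23)    [QR: both ≡ 3 mod 4, sign flips]
  = -(5 / 23)    [143 ≡ 5 mod 23]
  = -(23 / 5)    [QR: 5 ≡ 1 mod 4, sign kept]
  = -(3 / 5)    [23 ≡ 3 mod 5]
  = -(5 / 3)    [QR: 5 ≡ 1 mod 4, sign kept]
  = -(2 / 3)    [5 ≡ 2 mod 3]
  = (1 / 3)    [3 ≡ 3 mod 8 ⇒ (2 / 3) = -1]
  = 1    [(1 / 3) = 1]

1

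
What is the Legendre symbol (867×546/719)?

1

By multiplicativity, (867·546/719) = (867/719)·(546/719).
First factor (867/719):
(867/719)
  = (148/719)    [867 ≡ 148 mod 719]
  = (37/719)    [719 ≡ 7 mod 8 ⇒ (2/719)^2 = +1]
  = (719/37)    [QR: 37 ≡ 1 mod 4, sign kept]
  = (16/37)    [719 ≡ 16 mod 37]
  = (1/37)    [37 ≡ 5 mod 8 ⇒ (2/37)^4 = +1]
  = 1    [(1/37) = 1]
Second factor (546/719):
(546/719)
  = (273/719)    [719 ≡ 7 mod 8 ⇒ (2/719) = +1]
  = (719/273)    [QR: 273 ≡ 1 mod 4, sign kept]
  = (173/273)    [719 ≡ 173 mod 273]
  = (273/173)    [QR: 173 ≡ 1 mod 4, sign kept]
  = (100/173)    [273 ≡ 100 mod 173]
  = (25/173)    [173 ≡ 5 mod 8 ⇒ (2/173)^2 = +1]
  = (173/25)    [QR: 25 ≡ 1 mod 4, sign kept]
  = (23/25)    [173 ≡ 23 mod 25]
  = (25/23)    [QR: 25 ≡ 1 mod 4, sign kept]
  = (2/23)    [25 ≡ 2 mod 23]
  = (1/23)    [23 ≡ 7 mod 8 ⇒ (2/23) = +1]
  = 1    [(1/23) = 1]
Product: (1)·(1) = 1.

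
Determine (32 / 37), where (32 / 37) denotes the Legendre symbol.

Factor out 2: 32 = 2^5. Since 37 ≡ 5 (mod 8), (2 / 37) = -1, and (2 / 37)^5 = -1. Now have -(1 / 37).
(1 / 37) = 1. Collecting the sign factors: -1.

-1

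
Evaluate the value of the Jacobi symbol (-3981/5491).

(-3981/5491)
  = (1510/5491)    [-3981 ≡ 1510 mod 5491]
  = -(755/5491)    [5491 ≡ 3 mod 8 ⇒ (2/5491) = -1]
  = (5491/755)    [QR: both ≡ 3 mod 4, sign flips]
  = (206/755)    [5491 ≡ 206 mod 755]
  = -(103/755)    [755 ≡ 3 mod 8 ⇒ (2/755) = -1]
  = (755/103)    [QR: both ≡ 3 mod 4, sign flips]
  = (34/103)    [755 ≡ 34 mod 103]
  = (17/103)    [103 ≡ 7 mod 8 ⇒ (2/103) = +1]
  = (103/17)    [QR: 17 ≡ 1 mod 4, sign kept]
  = (1/17)    [103 ≡ 1 mod 17]
  = 1    [(1/17) = 1]

1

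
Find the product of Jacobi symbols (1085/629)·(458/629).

1

By multiplicativity, (1085·458/629) = (1085/629)·(458/629).
First factor (1085/629):
Reduce the numerator: 1085 ≡ 456 (mod 629), so (1085/629) = (456/629).
Factor out 2: 456 = 2^3·57. Since 629 ≡ 5 (mod 8), (2/629) = -1, and (2/629)^3 = -1. Now have -(57/629).
57 ≡ 1 (mod 4), so quadratic reciprocity gives (57/629) = (629/57). Reduce: 629 ≡ 2 (mod 57). Now have -(2/57).
Factor out 2: 2 = 2. Since 57 ≡ 1 (mod 8), (2/57) = +1. Now have -(1/57).
(1/57) = 1. Collecting the sign factors: -1.
Second factor (458/629):
Factor out 2: 458 = 2·229. Since 629 ≡ 5 (mod 8), (2/629) = -1. Now have -(229/629).
229 ≡ 1 (mod 4), so quadratic reciprocity gives (229/629) = (629/229). Reduce: 629 ≡ 171 (mod 229). Now have -(171/229).
229 ≡ 1 (mod 4), so quadratic reciprocity gives (171/229) = (229/171). Reduce: 229 ≡ 58 (mod 171). Now have -(58/171).
Factor out 2: 58 = 2·29. Since 171 ≡ 3 (mod 8), (2/171) = -1. Now have (29/171).
29 ≡ 1 (mod 4), so quadratic reciprocity gives (29/171) = (171/29). Reduce: 171 ≡ 26 (mod 29). Now have (26/29).
Factor out 2: 26 = 2·13. Since 29 ≡ 5 (mod 8), (2/29) = -1. Now have -(13/29).
13 ≡ 1 (mod 4), so quadratic reciprocity gives (13/29) = (29/13). Reduce: 29 ≡ 3 (mod 13). Now have -(3/13).
13 ≡ 1 (mod 4), so quadratic reciprocity gives (3/13) = (13/3). Reduce: 13 ≡ 1 (mod 3). Now have -(1/3).
(1/3) = 1. Collecting the sign factors: -1.
Product: (-1)·(-1) = 1.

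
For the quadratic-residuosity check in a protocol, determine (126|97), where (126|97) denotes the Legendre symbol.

-1

Reduce the numerator: 126 ≡ 29 (mod 97), so (126|97) = (29|97).
29 ≡ 1 (mod 4), so quadratic reciprocity gives (29|97) = (97|29). Reduce: 97 ≡ 10 (mod 29). Now have (10|29).
Factor out 2: 10 = 2·5. Since 29 ≡ 5 (mod 8), (2|29) = -1. Now have -(5|29).
5 ≡ 1 (mod 4), so quadratic reciprocity gives (5|29) = (29|5). Reduce: 29 ≡ 4 (mod 5). Now have -(4|5).
Factor out 2: 4 = 2^2. Since 5 ≡ 5 (mod 8), (2|5) = -1, and (2|5)^2 = +1. Now have -(1|5).
(1|5) = 1. Collecting the sign factors: -1.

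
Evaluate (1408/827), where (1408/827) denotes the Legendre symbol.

(1408/827)
  = (581/827)    [1408 ≡ 581 mod 827]
  = (827/581)    [QR: 581 ≡ 1 mod 4, sign kept]
  = (246/581)    [827 ≡ 246 mod 581]
  = -(123/581)    [581 ≡ 5 mod 8 ⇒ (2/581) = -1]
  = -(581/123)    [QR: 581 ≡ 1 mod 4, sign kept]
  = -(89/123)    [581 ≡ 89 mod 123]
  = -(123/89)    [QR: 89 ≡ 1 mod 4, sign kept]
  = -(34/89)    [123 ≡ 34 mod 89]
  = -(17/89)    [89 ≡ 1 mod 8 ⇒ (2/89) = +1]
  = -(89/17)    [QR: 17 ≡ 1 mod 4, sign kept]
  = -(4/17)    [89 ≡ 4 mod 17]
  = -(1/17)    [17 ≡ 1 mod 8 ⇒ (2/17)^2 = +1]
  = -1    [(1/17) = 1]

-1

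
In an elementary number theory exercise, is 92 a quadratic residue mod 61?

Reduce the numerator: 92 ≡ 31 (mod 61), so (92|61) = (31|61).
61 ≡ 1 (mod 4), so quadratic reciprocity gives (31|61) = (61|31). Reduce: 61 ≡ 30 (mod 31). Now have (30|31).
Factor out 2: 30 = 2·15. Since 31 ≡ 7 (mod 8), (2|31) = +1. Now have (15|31).
Both 15 ≡ 3 and 31 ≡ 3 (mod 4), so reciprocity gives (15|31) = -(31|15). Reduce: 31 ≡ 1 (mod 15). Now have -(1|15).
(1|15) = 1. Collecting the sign factors: -1.
(92|61) = -1, and 61 is prime, so 92 is not a quadratic residue mod 61.

no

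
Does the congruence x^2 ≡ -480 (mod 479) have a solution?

no

Pull out -1: (-480/479) = (-1/479)·(480/479). Since 479 ≡ 3 (mod 4), (-1/479) = -1. Now have -(480/479).
Reduce the numerator: 480 ≡ 1 (mod 479), so (480/479) = (1/479).
(1/479) = 1. Collecting the sign factors: -1.
The Legendre symbol is -1, so x^2 ≡ -480 (mod 479) has no solution.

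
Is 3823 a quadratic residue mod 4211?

(3823/4211)
  = -(4211/3823)    [QR: both ≡ 3 mod 4, sign flips]
  = -(388/3823)    [4211 ≡ 388 mod 3823]
  = -(97/3823)    [3823 ≡ 7 mod 8 ⇒ (2/3823)^2 = +1]
  = -(3823/97)    [QR: 97 ≡ 1 mod 4, sign kept]
  = -(40/97)    [3823 ≡ 40 mod 97]
  = -(5/97)    [97 ≡ 1 mod 8 ⇒ (2/97)^3 = +1]
  = -(97/5)    [QR: 5 ≡ 1 mod 4, sign kept]
  = -(2/5)    [97 ≡ 2 mod 5]
  = (1/5)    [5 ≡ 5 mod 8 ⇒ (2/5) = -1]
  = 1    [(1/5) = 1]
The Legendre symbol is 1, so x^2 ≡ 3823 (mod 4211) has solution.

yes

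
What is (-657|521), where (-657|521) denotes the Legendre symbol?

Pull out -1: (-657|521) = (-1|521)·(657|521). Since 521 ≡ 1 (mod 4), (-1|521) = +1. Now have (657|521).
Reduce the numerator: 657 ≡ 136 (mod 521), so (657|521) = (136|521).
Factor out 2: 136 = 2^3·17. Since 521 ≡ 1 (mod 8), (2|521) = +1, and (2|521)^3 = +1. Now have (17|521).
17 ≡ 1 (mod 4), so quadratic reciprocity gives (17|521) = (521|17). Reduce: 521 ≡ 11 (mod 17). Now have (11|17).
17 ≡ 1 (mod 4), so quadratic reciprocity gives (11|17) = (17|11). Reduce: 17 ≡ 6 (mod 11). Now have (6|11).
Factor out 2: 6 = 2·3. Since 11 ≡ 3 (mod 8), (2|11) = -1. Now have -(3|11).
Both 3 ≡ 3 and 11 ≡ 3 (mod 4), so reciprocity gives (3|11) = -(11|3). Reduce: 11 ≡ 2 (mod 3). Now have (2|3).
Factor out 2: 2 = 2. Since 3 ≡ 3 (mod 8), (2|3) = -1. Now have -(1|3).
(1|3) = 1. Collecting the sign factors: -1.

-1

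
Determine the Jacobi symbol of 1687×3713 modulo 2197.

-1

By multiplicativity, (1687·3713/2197) = (1687/2197)·(3713/2197).
First factor (1687/2197):
(1687/2197)
  = (2197/1687)    [QR: 2197 ≡ 1 mod 4, sign kept]
  = (510/1687)    [2197 ≡ 510 mod 1687]
  = (255/1687)    [1687 ≡ 7 mod 8 ⇒ (2/1687) = +1]
  = -(1687/255)    [QR: both ≡ 3 mod 4, sign flips]
  = -(157/255)    [1687 ≡ 157 mod 255]
  = -(255/157)    [QR: 157 ≡ 1 mod 4, sign kept]
  = -(98/157)    [255 ≡ 98 mod 157]
  = (49/157)    [157 ≡ 5 mod 8 ⇒ (2/157) = -1]
  = (157/49)    [QR: 49 ≡ 1 mod 4, sign kept]
  = (10/49)    [157 ≡ 10 mod 49]
  = (5/49)    [49 ≡ 1 mod 8 ⇒ (2/49) = +1]
  = (49/5)    [QR: 5 ≡ 1 mod 4, sign kept]
  = (4/5)    [49 ≡ 4 mod 5]
  = (1/5)    [5 ≡ 5 mod 8 ⇒ (2/5)^2 = +1]
  = 1    [(1/5) = 1]
Second factor (3713/2197):
(3713/2197)
  = (1516/2197)    [3713 ≡ 1516 mod 2197]
  = (379/2197)    [2197 ≡ 5 mod 8 ⇒ (2/2197)^2 = +1]
  = (2197/379)    [QR: 2197 ≡ 1 mod 4, sign kept]
  = (302/379)    [2197 ≡ 302 mod 379]
  = -(151/379)    [379 ≡ 3 mod 8 ⇒ (2/379) = -1]
  = (379/151)    [QR: both ≡ 3 mod 4, sign flips]
  = (77/151)    [379 ≡ 77 mod 151]
  = (151/77)    [QR: 77 ≡ 1 mod 4, sign kept]
  = (74/77)    [151 ≡ 74 mod 77]
  = -(37/77)    [77 ≡ 5 mod 8 ⇒ (2/77) = -1]
  = -(77/37)    [QR: 37 ≡ 1 mod 4, sign kept]
  = -(3/37)    [77 ≡ 3 mod 37]
  = -(37/3)    [QR: 37 ≡ 1 mod 4, sign kept]
  = -(1/3)    [37 ≡ 1 mod 3]
  = -1    [(1/3) = 1]
Product: (1)·(-1) = -1.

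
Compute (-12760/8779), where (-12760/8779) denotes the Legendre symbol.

(-12760/8779)
  = (4798/8779)    [-12760 ≡ 4798 mod 8779]
  = -(2399/8779)    [8779 ≡ 3 mod 8 ⇒ (2/8779) = -1]
  = (8779/2399)    [QR: both ≡ 3 mod 4, sign flips]
  = (1582/2399)    [8779 ≡ 1582 mod 2399]
  = (791/2399)    [2399 ≡ 7 mod 8 ⇒ (2/2399) = +1]
  = -(2399/791)    [QR: both ≡ 3 mod 4, sign flips]
  = -(26/791)    [2399 ≡ 26 mod 791]
  = -(13/791)    [791 ≡ 7 mod 8 ⇒ (2/791) = +1]
  = -(791/13)    [QR: 13 ≡ 1 mod 4, sign kept]
  = -(11/13)    [791 ≡ 11 mod 13]
  = -(13/11)    [QR: 13 ≡ 1 mod 4, sign kept]
  = -(2/11)    [13 ≡ 2 mod 11]
  = (1/11)    [11 ≡ 3 mod 8 ⇒ (2/11) = -1]
  = 1    [(1/11) = 1]

1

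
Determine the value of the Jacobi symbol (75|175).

0

Both 75 ≡ 3 and 175 ≡ 3 (mod 4), so reciprocity gives (75|175) = -(175|75). Reduce: 175 ≡ 25 (mod 75). Now have -(25|75).
25 ≡ 1 (mod 4), so quadratic reciprocity gives (25|75) = (75|25). Reduce: 75 ≡ 0 (mod 25). Now have -(0|25).
The numerator is now 0 with denominator 25 > 1: the symbol is 0.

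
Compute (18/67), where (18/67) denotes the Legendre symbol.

Factor out 2: 18 = 2·9. Since 67 ≡ 3 (mod 8), (2/67) = -1. Now have -(9/67).
9 ≡ 1 (mod 4), so quadratic reciprocity gives (9/67) = (67/9). Reduce: 67 ≡ 4 (mod 9). Now have -(4/9).
Factor out 2: 4 = 2^2. Since 9 ≡ 1 (mod 8), (2/9) = +1, and (2/9)^2 = +1. Now have -(1/9).
(1/9) = 1. Collecting the sign factors: -1.

-1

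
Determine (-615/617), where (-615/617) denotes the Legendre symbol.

1

(-615/617)
  = (2/617)    [-615 ≡ 2 mod 617]
  = (1/617)    [617 ≡ 1 mod 8 ⇒ (2/617) = +1]
  = 1    [(1/617) = 1]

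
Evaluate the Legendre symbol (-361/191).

Reduce the numerator: -361 ≡ 21 (mod 191), so (-361/191) = (21/191).
21 ≡ 1 (mod 4), so quadratic reciprocity gives (21/191) = (191/21). Reduce: 191 ≡ 2 (mod 21). Now have (2/21).
Factor out 2: 2 = 2. Since 21 ≡ 5 (mod 8), (2/21) = -1. Now have -(1/21).
(1/21) = 1. Collecting the sign factors: -1.

-1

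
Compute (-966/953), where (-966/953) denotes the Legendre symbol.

Pull out -1: (-966/953) = (-1/953)·(966/953). Since 953 ≡ 1 (mod 4), (-1/953) = +1. Now have (966/953).
Reduce the numerator: 966 ≡ 13 (mod 953), so (966/953) = (13/953).
13 ≡ 1 (mod 4), so quadratic reciprocity gives (13/953) = (953/13). Reduce: 953 ≡ 4 (mod 13). Now have (4/13).
Factor out 2: 4 = 2^2. Since 13 ≡ 5 (mod 8), (2/13) = -1, and (2/13)^2 = +1. Now have (1/13).
(1/13) = 1. Collecting the sign factors: 1.

1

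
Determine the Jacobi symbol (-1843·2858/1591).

-1

By multiplicativity, (-1843·2858/1591) = (-1843/1591)·(2858/1591).
First factor (-1843/1591):
(-1843/1591)
  = (1339/1591)    [-1843 ≡ 1339 mod 1591]
  = -(1591/1339)    [QR: both ≡ 3 mod 4, sign flips]
  = -(252/1339)    [1591 ≡ 252 mod 1339]
  = -(63/1339)    [1339 ≡ 3 mod 8 ⇒ (2/1339)^2 = +1]
  = (1339/63)    [QR: both ≡ 3 mod 4, sign flips]
  = (16/63)    [1339 ≡ 16 mod 63]
  = (1/63)    [63 ≡ 7 mod 8 ⇒ (2/63)^4 = +1]
  = 1    [(1/63) = 1]
Second factor (2858/1591):
(2858/1591)
  = (1267/1591)    [2858 ≡ 1267 mod 1591]
  = -(1591/1267)    [QR: both ≡ 3 mod 4, sign flips]
  = -(324/1267)    [1591 ≡ 324 mod 1267]
  = -(81/1267)    [1267 ≡ 3 mod 8 ⇒ (2/1267)^2 = +1]
  = -(1267/81)    [QR: 81 ≡ 1 mod 4, sign kept]
  = -(52/81)    [1267 ≡ 52 mod 81]
  = -(13/81)    [81 ≡ 1 mod 8 ⇒ (2/81)^2 = +1]
  = -(81/13)    [QR: 13 ≡ 1 mod 4, sign kept]
  = -(3/13)    [81 ≡ 3 mod 13]
  = -(13/3)    [QR: 13 ≡ 1 mod 4, sign kept]
  = -(1/3)    [13 ≡ 1 mod 3]
  = -1    [(1/3) = 1]
Product: (1)·(-1) = -1.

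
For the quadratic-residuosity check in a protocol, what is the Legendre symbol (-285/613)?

(-285/613)
  = (285/613)    [613 ≡ 1 mod 4 ⇒ (-1/613) = +1]
  = (613/285)    [QR: 285 ≡ 1 mod 4, sign kept]
  = (43/285)    [613 ≡ 43 mod 285]
  = (285/43)    [QR: 285 ≡ 1 mod 4, sign kept]
  = (27/43)    [285 ≡ 27 mod 43]
  = -(43/27)    [QR: both ≡ 3 mod 4, sign flips]
  = -(16/27)    [43 ≡ 16 mod 27]
  = -(1/27)    [27 ≡ 3 mod 8 ⇒ (2/27)^4 = +1]
  = -1    [(1/27) = 1]

-1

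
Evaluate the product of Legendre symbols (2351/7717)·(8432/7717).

1

By multiplicativity, (2351·8432/7717) = (2351/7717)·(8432/7717).
First factor (2351/7717):
7717 ≡ 1 (mod 4), so quadratic reciprocity gives (2351/7717) = (7717/2351). Reduce: 7717 ≡ 664 (mod 2351). Now have (664/2351).
Factor out 2: 664 = 2^3·83. Since 2351 ≡ 7 (mod 8), (2/2351) = +1, and (2/2351)^3 = +1. Now have (83/2351).
Both 83 ≡ 3 and 2351 ≡ 3 (mod 4), so reciprocity gives (83/2351) = -(2351/83). Reduce: 2351 ≡ 27 (mod 83). Now have -(27/83).
Both 27 ≡ 3 and 83 ≡ 3 (mod 4), so reciprocity gives (27/83) = -(83/27). Reduce: 83 ≡ 2 (mod 27). Now have (2/27).
Factor out 2: 2 = 2. Since 27 ≡ 3 (mod 8), (2/27) = -1. Now have -(1/27).
(1/27) = 1. Collecting the sign factors: -1.
Second factor (8432/7717):
Reduce the numerator: 8432 ≡ 715 (mod 7717), so (8432/7717) = (715/7717).
7717 ≡ 1 (mod 4), so quadratic reciprocity gives (715/7717) = (7717/715). Reduce: 7717 ≡ 567 (mod 715). Now have (567/715).
Both 567 ≡ 3 and 715 ≡ 3 (mod 4), so reciprocity gives (567/715) = -(715/567). Reduce: 715 ≡ 148 (mod 567). Now have -(148/567).
Factor out 2: 148 = 2^2·37. Since 567 ≡ 7 (mod 8), (2/567) = +1, and (2/567)^2 = +1. Now have -(37/567).
37 ≡ 1 (mod 4), so quadratic reciprocity gives (37/567) = (567/37). Reduce: 567 ≡ 12 (mod 37). Now have -(12/37).
Factor out 2: 12 = 2^2·3. Since 37 ≡ 5 (mod 8), (2/37) = -1, and (2/37)^2 = +1. Now have -(3/37).
37 ≡ 1 (mod 4), so quadratic reciprocity gives (3/37) = (37/3). Reduce: 37 ≡ 1 (mod 3). Now have -(1/3).
(1/3) = 1. Collecting the sign factors: -1.
Product: (-1)·(-1) = 1.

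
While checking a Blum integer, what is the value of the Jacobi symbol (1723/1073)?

Reduce the numerator: 1723 ≡ 650 (mod 1073), so (1723/1073) = (650/1073).
Factor out 2: 650 = 2·325. Since 1073 ≡ 1 (mod 8), (2/1073) = +1. Now have (325/1073).
325 ≡ 1 (mod 4), so quadratic reciprocity gives (325/1073) = (1073/325). Reduce: 1073 ≡ 98 (mod 325). Now have (98/325).
Factor out 2: 98 = 2·49. Since 325 ≡ 5 (mod 8), (2/325) = -1. Now have -(49/325).
49 ≡ 1 (mod 4), so quadratic reciprocity gives (49/325) = (325/49). Reduce: 325 ≡ 31 (mod 49). Now have -(31/49).
49 ≡ 1 (mod 4), so quadratic reciprocity gives (31/49) = (49/31). Reduce: 49 ≡ 18 (mod 31). Now have -(18/31).
Factor out 2: 18 = 2·9. Since 31 ≡ 7 (mod 8), (2/31) = +1. Now have -(9/31).
9 ≡ 1 (mod 4), so quadratic reciprocity gives (9/31) = (31/9). Reduce: 31 ≡ 4 (mod 9). Now have -(4/9).
Factor out 2: 4 = 2^2. Since 9 ≡ 1 (mod 8), (2/9) = +1, and (2/9)^2 = +1. Now have -(1/9).
(1/9) = 1. Collecting the sign factors: -1.

-1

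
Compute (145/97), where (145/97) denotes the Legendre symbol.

1

Reduce the numerator: 145 ≡ 48 (mod 97), so (145/97) = (48/97).
Factor out 2: 48 = 2^4·3. Since 97 ≡ 1 (mod 8), (2/97) = +1, and (2/97)^4 = +1. Now have (3/97).
97 ≡ 1 (mod 4), so quadratic reciprocity gives (3/97) = (97/3). Reduce: 97 ≡ 1 (mod 3). Now have (1/3).
(1/3) = 1. Collecting the sign factors: 1.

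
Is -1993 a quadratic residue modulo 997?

(-1993/997)
  = (1993/997)    [997 ≡ 1 mod 4 ⇒ (-1/997) = +1]
  = (996/997)    [1993 ≡ 996 mod 997]
  = (249/997)    [997 ≡ 5 mod 8 ⇒ (2/997)^2 = +1]
  = (997/249)    [QR: 249 ≡ 1 mod 4, sign kept]
  = (1/249)    [997 ≡ 1 mod 249]
  = 1    [(1/249) = 1]
(-1993/997) = 1, and 997 is prime, so -1993 is a quadratic residue mod 997.

yes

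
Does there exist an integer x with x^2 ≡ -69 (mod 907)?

(-69|907)
  = (838|907)    [-69 ≡ 838 mod 907]
  = -(419|907)    [907 ≡ 3 mod 8 ⇒ (2|907) = -1]
  = (907|419)    [QR: both ≡ 3 mod 4, sign flips]
  = (69|419)    [907 ≡ 69 mod 419]
  = (419|69)    [QR: 69 ≡ 1 mod 4, sign kept]
  = (5|69)    [419 ≡ 5 mod 69]
  = (69|5)    [QR: 5 ≡ 1 mod 4, sign kept]
  = (4|5)    [69 ≡ 4 mod 5]
  = (1|5)    [5 ≡ 5 mod 8 ⇒ (2|5)^2 = +1]
  = 1    [(1|5) = 1]
The Legendre symbol is 1, so x^2 ≡ -69 (mod 907) has solution.

yes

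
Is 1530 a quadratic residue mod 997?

Reduce the numerator: 1530 ≡ 533 (mod 997), so (1530/997) = (533/997).
533 ≡ 1 (mod 4), so quadratic reciprocity gives (533/997) = (997/533). Reduce: 997 ≡ 464 (mod 533). Now have (464/533).
Factor out 2: 464 = 2^4·29. Since 533 ≡ 5 (mod 8), (2/533) = -1, and (2/533)^4 = +1. Now have (29/533).
29 ≡ 1 (mod 4), so quadratic reciprocity gives (29/533) = (533/29). Reduce: 533 ≡ 11 (mod 29). Now have (11/29).
29 ≡ 1 (mod 4), so quadratic reciprocity gives (11/29) = (29/11). Reduce: 29 ≡ 7 (mod 11). Now have (7/11).
Both 7 ≡ 3 and 11 ≡ 3 (mod 4), so reciprocity gives (7/11) = -(11/7). Reduce: 11 ≡ 4 (mod 7). Now have -(4/7).
Factor out 2: 4 = 2^2. Since 7 ≡ 7 (mod 8), (2/7) = +1, and (2/7)^2 = +1. Now have -(1/7).
(1/7) = 1. Collecting the sign factors: -1.
(1530/997) = -1, and 997 is prime, so 1530 is not a quadratic residue mod 997.

no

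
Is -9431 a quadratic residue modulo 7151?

yes

(-9431/7151)
  = (4871/7151)    [-9431 ≡ 4871 mod 7151]
  = -(7151/4871)    [QR: both ≡ 3 mod 4, sign flips]
  = -(2280/4871)    [7151 ≡ 2280 mod 4871]
  = -(285/4871)    [4871 ≡ 7 mod 8 ⇒ (2/4871)^3 = +1]
  = -(4871/285)    [QR: 285 ≡ 1 mod 4, sign kept]
  = -(26/285)    [4871 ≡ 26 mod 285]
  = (13/285)    [285 ≡ 5 mod 8 ⇒ (2/285) = -1]
  = (285/13)    [QR: 13 ≡ 1 mod 4, sign kept]
  = (12/13)    [285 ≡ 12 mod 13]
  = (3/13)    [13 ≡ 5 mod 8 ⇒ (2/13)^2 = +1]
  = (13/3)    [QR: 13 ≡ 1 mod 4, sign kept]
  = (1/3)    [13 ≡ 1 mod 3]
  = 1    [(1/3) = 1]
(-9431/7151) = 1, and 7151 is prime, so -9431 is a quadratic residue mod 7151.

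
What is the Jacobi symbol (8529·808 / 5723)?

1

By multiplicativity, (8529·808 / 5723) = (8529 / 5723)·(808 / 5723).
First factor (8529 / 5723):
Reduce the numerator: 8529 ≡ 2806 (mod 5723), so (8529 / 5723) = (2806 / 5723).
Factor out 2: 2806 = 2·1403. Since 5723 ≡ 3 (mod 8), (2 / 5723) = -1. Now have -(1403 / 5723).
Both 1403 ≡ 3 and 5723 ≡ 3 (mod 4), so reciprocity gives (1403 / 5723) = -(5723 / 1403). Reduce: 5723 ≡ 111 (mod 1403). Now have (111 / 1403).
Both 111 ≡ 3 and 1403 ≡ 3 (mod 4), so reciprocity gives (111 / 1403) = -(1403 / 111). Reduce: 1403 ≡ 71 (mod 111). Now have -(71 / 111).
Both 71 ≡ 3 and 111 ≡ 3 (mod 4), so reciprocity gives (71 / 111) = -(111 / 71). Reduce: 111 ≡ 40 (mod 71). Now have (40 / 71).
Factor out 2: 40 = 2^3·5. Since 71 ≡ 7 (mod 8), (2 / 71) = +1, and (2 / 71)^3 = +1. Now have (5 / 71).
5 ≡ 1 (mod 4), so quadratic reciprocity gives (5 / 71) = (71 / 5). Reduce: 71 ≡ 1 (mod 5). Now have (1 / 5).
(1 / 5) = 1. Collecting the sign factors: 1.
Second factor (808 / 5723):
Factor out 2: 808 = 2^3·101. Since 5723 ≡ 3 (mod 8), (2 / 5723) = -1, and (2 / 5723)^3 = -1. Now have -(101 / 5723).
101 ≡ 1 (mod 4), so quadratic reciprocity gives (101 / 5723) = (5723 / 101). Reduce: 5723 ≡ 67 (mod 101). Now have -(67 / 101).
101 ≡ 1 (mod 4), so quadratic reciprocity gives (67 / 101) = (101 / 67). Reduce: 101 ≡ 34 (mod 67). Now have -(34 / 67).
Factor out 2: 34 = 2·17. Since 67 ≡ 3 (mod 8), (2 / 67) = -1. Now have (17 / 67).
17 ≡ 1 (mod 4), so quadratic reciprocity gives (17 / 67) = (67 / 17). Reduce: 67 ≡ 16 (mod 17). Now have (16 / 17).
Factor out 2: 16 = 2^4. Since 17 ≡ 1 (mod 8), (2 / 17) = +1, and (2 / 17)^4 = +1. Now have (1 / 17).
(1 / 17) = 1. Collecting the sign factors: 1.
Product: (1)·(1) = 1.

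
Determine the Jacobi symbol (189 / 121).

Reduce the numerator: 189 ≡ 68 (mod 121), so (189 / 121) = (68 / 121).
Factor out 2: 68 = 2^2·17. Since 121 ≡ 1 (mod 8), (2 / 121) = +1, and (2 / 121)^2 = +1. Now have (17 / 121).
17 ≡ 1 (mod 4), so quadratic reciprocity gives (17 / 121) = (121 / 17). Reduce: 121 ≡ 2 (mod 17). Now have (2 / 17).
Factor out 2: 2 = 2. Since 17 ≡ 1 (mod 8), (2 / 17) = +1. Now have (1 / 17).
(1 / 17) = 1. Collecting the sign factors: 1.

1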